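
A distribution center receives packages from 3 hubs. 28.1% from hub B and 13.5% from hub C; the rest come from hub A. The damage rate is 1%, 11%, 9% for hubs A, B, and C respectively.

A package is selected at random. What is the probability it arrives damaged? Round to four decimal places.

P(A) = 1 − (0.281 + 0.135) = 0.584.
P(D) = P(D|A)·P(A) + P(D|B)·P(B) + P(D|C)·P(C)
      = 0.01·0.584 + 0.11·0.281 + 0.09·0.135
      = 0.00584 + 0.03091 + 0.01215 = 0.0489

0.0489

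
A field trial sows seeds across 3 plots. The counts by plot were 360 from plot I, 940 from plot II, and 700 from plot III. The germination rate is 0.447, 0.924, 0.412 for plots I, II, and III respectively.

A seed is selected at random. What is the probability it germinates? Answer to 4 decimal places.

Total: 360 + 940 + 700 = 2000.
P(I) = 360/2000 = 0.18. P(II) = 940/2000 = 0.47. P(III) = 700/2000 = 0.35.
P(G) = P(G|I)·P(I) + P(G|II)·P(II) + P(G|III)·P(III)
      = 0.447·0.18 + 0.924·0.47 + 0.412·0.35
      = 0.08046 + 0.43428 + 0.1442 = 0.65894

P(G) ≈ 0.6589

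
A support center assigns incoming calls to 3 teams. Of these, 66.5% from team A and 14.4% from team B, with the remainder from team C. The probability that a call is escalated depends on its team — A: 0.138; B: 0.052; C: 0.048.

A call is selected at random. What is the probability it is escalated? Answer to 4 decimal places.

0.1084

P(C) = 1 − (0.665 + 0.144) = 0.191.
P(E) = P(E|A)·P(A) + P(E|B)·P(B) + P(E|C)·P(C)
      = 0.138·0.665 + 0.052·0.144 + 0.048·0.191
      = 0.09177 + 0.007488 + 0.009168 = 0.108426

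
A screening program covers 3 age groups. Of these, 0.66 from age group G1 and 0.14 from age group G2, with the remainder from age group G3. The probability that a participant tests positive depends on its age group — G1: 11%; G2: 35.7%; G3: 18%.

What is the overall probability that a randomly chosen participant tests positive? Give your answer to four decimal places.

P(T) ≈ 0.1586

P(G3) = 1 − (0.66 + 0.14) = 0.2.
P(T) = P(T|G1)·P(G1) + P(T|G2)·P(G2) + P(T|G3)·P(G3)
      = 0.11·0.66 + 0.357·0.14 + 0.18·0.2
      = 0.0726 + 0.04998 + 0.036 = 0.15858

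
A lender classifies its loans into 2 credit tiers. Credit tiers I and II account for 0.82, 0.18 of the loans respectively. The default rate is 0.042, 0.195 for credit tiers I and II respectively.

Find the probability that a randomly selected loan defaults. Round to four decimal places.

By the law of total probability,
P(D) = P(D|I)·P(I) + P(D|II)·P(II)
      = 0.042·0.82 + 0.195·0.18
      = 0.03444 + 0.0351 = 0.06954

0.0695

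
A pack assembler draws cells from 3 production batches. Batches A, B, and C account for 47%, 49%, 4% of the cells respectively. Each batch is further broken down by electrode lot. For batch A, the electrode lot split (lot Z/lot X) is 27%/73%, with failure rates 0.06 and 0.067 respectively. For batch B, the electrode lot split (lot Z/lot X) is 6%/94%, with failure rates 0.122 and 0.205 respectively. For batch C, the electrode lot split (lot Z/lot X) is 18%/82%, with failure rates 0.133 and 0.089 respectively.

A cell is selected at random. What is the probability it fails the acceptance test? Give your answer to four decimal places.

P(F|A) = 0.27·0.06 + 0.73·0.067 = 0.0162 + 0.04891 = 0.06511
P(F|B) = 0.06·0.122 + 0.94·0.205 = 0.00732 + 0.1927 = 0.20002
P(F|C) = 0.18·0.133 + 0.82·0.089 = 0.02394 + 0.07298 = 0.09692
By total probability over the outer partition,
P(F) = 0.47·0.06511 + 0.49·0.20002 + 0.04·0.09692
      = 0.0306017 + 0.0980098 + 0.0038768 = 0.1324883

0.1325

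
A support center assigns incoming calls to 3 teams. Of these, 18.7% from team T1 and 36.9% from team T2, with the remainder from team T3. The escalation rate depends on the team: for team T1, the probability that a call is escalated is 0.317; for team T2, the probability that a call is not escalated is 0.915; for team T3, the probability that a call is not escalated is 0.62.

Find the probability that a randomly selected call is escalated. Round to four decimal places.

0.2594

P(T3) = 1 − (0.187 + 0.369) = 0.444.
P(E|T2) = 1 − 0.915 = 0.085.
P(E|T3) = 1 − 0.62 = 0.38.
By the law of total probability,
P(E) = P(E|T1)·P(T1) + P(E|T2)·P(T2) + P(E|T3)·P(T3)
      = 0.317·0.187 + 0.085·0.369 + 0.38·0.444
      = 0.059279 + 0.031365 + 0.16872 = 0.259364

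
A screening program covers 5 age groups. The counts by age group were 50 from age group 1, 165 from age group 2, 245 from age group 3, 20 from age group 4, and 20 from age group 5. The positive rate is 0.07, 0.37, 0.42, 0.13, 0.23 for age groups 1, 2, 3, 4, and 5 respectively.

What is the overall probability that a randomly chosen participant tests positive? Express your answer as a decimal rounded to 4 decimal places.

Total: 50 + 165 + 245 + 20 + 20 = 500.
P(1) = 50/500 = 0.1. P(2) = 165/500 = 0.33. P(3) = 245/500 = 0.49. P(4) = 20/500 = 0.04. P(5) = 20/500 = 0.04.
P(T) = P(T|1)·P(1) + P(T|2)·P(2) + P(T|3)·P(3) + P(T|4)·P(4) + P(T|5)·P(5)
      = 0.07·0.1 + 0.37·0.33 + 0.42·0.49 + 0.13·0.04 + 0.23·0.04
      = 0.007 + 0.1221 + 0.2058 + 0.0052 + 0.0092 = 0.3493

0.3493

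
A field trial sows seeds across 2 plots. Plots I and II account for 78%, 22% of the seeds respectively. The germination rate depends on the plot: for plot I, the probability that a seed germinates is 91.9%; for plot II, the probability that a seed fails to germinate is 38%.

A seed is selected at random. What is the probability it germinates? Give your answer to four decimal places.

P(G) ≈ 0.8532

P(G|II) = 1 − 0.38 = 0.62.
P(G) = P(G|I)·P(I) + P(G|II)·P(II)
      = 0.919·0.78 + 0.62·0.22
      = 0.71682 + 0.1364 = 0.85322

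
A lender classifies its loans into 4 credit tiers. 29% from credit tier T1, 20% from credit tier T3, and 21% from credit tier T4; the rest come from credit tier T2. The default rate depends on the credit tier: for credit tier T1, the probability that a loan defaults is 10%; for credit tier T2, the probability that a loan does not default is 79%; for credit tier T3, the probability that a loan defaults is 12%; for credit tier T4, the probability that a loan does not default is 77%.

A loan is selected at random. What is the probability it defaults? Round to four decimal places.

P(D) ≈ 0.1643

P(T2) = 1 − (0.29 + 0.2 + 0.21) = 0.3.
P(D|T2) = 1 − 0.79 = 0.21.
P(D|T4) = 1 − 0.77 = 0.23.
Using total probability over the partition,
P(D) = P(D|T1)·P(T1) + P(D|T2)·P(T2) + P(D|T3)·P(T3) + P(D|T4)·P(T4)
      = 0.1·0.29 + 0.21·0.3 + 0.12·0.2 + 0.23·0.21
      = 0.029 + 0.063 + 0.024 + 0.0483 = 0.1643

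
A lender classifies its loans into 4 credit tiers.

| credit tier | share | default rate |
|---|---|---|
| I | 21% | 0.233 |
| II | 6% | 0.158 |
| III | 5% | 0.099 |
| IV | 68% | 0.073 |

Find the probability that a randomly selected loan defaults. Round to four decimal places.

P(D) = P(D|I)·P(I) + P(D|II)·P(II) + P(D|III)·P(III) + P(D|IV)·P(IV)
      = 0.233·0.21 + 0.158·0.06 + 0.099·0.05 + 0.073·0.68
      = 0.04893 + 0.00948 + 0.00495 + 0.04964 = 0.113

0.1130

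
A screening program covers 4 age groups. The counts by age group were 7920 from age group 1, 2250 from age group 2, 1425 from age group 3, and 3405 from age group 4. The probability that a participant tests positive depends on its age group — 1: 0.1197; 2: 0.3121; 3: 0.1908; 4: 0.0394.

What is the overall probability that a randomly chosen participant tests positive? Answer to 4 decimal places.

0.1371

Total: 7920 + 2250 + 1425 + 3405 = 15000.
P(1) = 7920/15000 = 0.528. P(2) = 2250/15000 = 0.15. P(3) = 1425/15000 = 0.095. P(4) = 3405/15000 = 0.227.
P(T) = P(T|1)·P(1) + P(T|2)·P(2) + P(T|3)·P(3) + P(T|4)·P(4)
      = 0.1197·0.528 + 0.3121·0.15 + 0.1908·0.095 + 0.0394·0.227
      = 0.0632016 + 0.046815 + 0.018126 + 0.0089438 = 0.1370864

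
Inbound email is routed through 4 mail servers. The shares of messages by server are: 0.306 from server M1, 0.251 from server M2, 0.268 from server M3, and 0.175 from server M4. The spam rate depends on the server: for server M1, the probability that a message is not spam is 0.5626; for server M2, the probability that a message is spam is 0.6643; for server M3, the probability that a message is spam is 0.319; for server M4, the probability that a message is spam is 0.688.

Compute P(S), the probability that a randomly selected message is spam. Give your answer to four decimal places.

P(S|M1) = 1 − 0.5626 = 0.4374.
P(S) = P(S|M1)·P(M1) + P(S|M2)·P(M2) + P(S|M3)·P(M3) + P(S|M4)·P(M4)
      = 0.4374·0.306 + 0.6643·0.251 + 0.319·0.268 + 0.688·0.175
      = 0.1338444 + 0.1667393 + 0.085492 + 0.1204 = 0.5064757

P(S) ≈ 0.5065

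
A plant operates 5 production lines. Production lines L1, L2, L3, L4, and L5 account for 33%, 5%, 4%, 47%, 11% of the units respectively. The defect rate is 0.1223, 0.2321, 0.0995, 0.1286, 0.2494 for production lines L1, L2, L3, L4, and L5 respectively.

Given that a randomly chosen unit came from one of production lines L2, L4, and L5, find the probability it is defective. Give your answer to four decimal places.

Let S = {L2, L4, L5}.
P(S) = 0.05 + 0.47 + 0.11 = 0.63.
P(D ∩ S) = 0.2321·0.05 + 0.1286·0.47 + 0.2494·0.11 = 0.011605 + 0.060442 + 0.027434 = 0.099481.
P(D | S) = 0.099481 / 0.63 = 0.157906…

P(D|S) ≈ 0.1579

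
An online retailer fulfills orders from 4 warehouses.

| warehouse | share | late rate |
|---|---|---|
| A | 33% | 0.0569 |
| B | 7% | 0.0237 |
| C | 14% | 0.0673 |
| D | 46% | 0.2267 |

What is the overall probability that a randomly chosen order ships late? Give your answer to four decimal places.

P(L) = P(L|A)·P(A) + P(L|B)·P(B) + P(L|C)·P(C) + P(L|D)·P(D)
      = 0.0569·0.33 + 0.0237·0.07 + 0.0673·0.14 + 0.2267·0.46
      = 0.018777 + 0.001659 + 0.009422 + 0.104282 = 0.13414

0.1341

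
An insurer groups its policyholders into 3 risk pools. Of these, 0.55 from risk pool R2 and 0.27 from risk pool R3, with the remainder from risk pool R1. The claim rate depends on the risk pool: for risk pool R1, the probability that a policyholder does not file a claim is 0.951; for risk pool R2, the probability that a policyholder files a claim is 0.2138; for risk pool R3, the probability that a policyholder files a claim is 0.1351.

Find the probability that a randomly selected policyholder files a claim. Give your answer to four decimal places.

P(C) ≈ 0.1629

P(R1) = 1 − (0.55 + 0.27) = 0.18.
P(C|R1) = 1 − 0.951 = 0.049.
By the law of total probability,
P(C) = P(C|R1)·P(R1) + P(C|R2)·P(R2) + P(C|R3)·P(R3)
      = 0.049·0.18 + 0.2138·0.55 + 0.1351·0.27
      = 0.00882 + 0.11759 + 0.036477 = 0.162887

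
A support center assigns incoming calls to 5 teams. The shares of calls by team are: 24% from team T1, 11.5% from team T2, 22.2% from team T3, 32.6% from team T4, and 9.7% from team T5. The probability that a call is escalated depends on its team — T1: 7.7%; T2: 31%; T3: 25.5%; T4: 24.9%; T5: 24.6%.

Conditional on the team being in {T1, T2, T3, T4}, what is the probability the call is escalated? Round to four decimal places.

0.2125

Let S = {T1, T2, T3, T4}.
P(S) = 0.24 + 0.115 + 0.222 + 0.326 = 0.903.
P(E ∩ S) = 0.077·0.24 + 0.31·0.115 + 0.255·0.222 + 0.249·0.326 = 0.01848 + 0.03565 + 0.05661 + 0.081174 = 0.191914.
P(E | S) = 0.191914 / 0.903 = 0.212529…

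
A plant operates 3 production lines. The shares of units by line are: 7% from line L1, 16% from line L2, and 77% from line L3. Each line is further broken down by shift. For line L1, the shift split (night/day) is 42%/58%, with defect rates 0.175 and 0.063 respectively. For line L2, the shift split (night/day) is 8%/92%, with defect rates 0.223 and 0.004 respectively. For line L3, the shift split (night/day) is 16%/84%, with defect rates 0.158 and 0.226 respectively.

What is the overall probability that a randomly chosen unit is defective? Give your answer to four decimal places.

0.1768

P(D|L1) = 0.42·0.175 + 0.58·0.063 = 0.0735 + 0.03654 = 0.11004
P(D|L2) = 0.08·0.223 + 0.92·0.004 = 0.01784 + 0.00368 = 0.02152
P(D|L3) = 0.16·0.158 + 0.84·0.226 = 0.02528 + 0.18984 = 0.21512
Then overall,
P(D) = 0.07·0.11004 + 0.16·0.02152 + 0.77·0.21512
      = 0.0077028 + 0.0034432 + 0.1656424 = 0.1767884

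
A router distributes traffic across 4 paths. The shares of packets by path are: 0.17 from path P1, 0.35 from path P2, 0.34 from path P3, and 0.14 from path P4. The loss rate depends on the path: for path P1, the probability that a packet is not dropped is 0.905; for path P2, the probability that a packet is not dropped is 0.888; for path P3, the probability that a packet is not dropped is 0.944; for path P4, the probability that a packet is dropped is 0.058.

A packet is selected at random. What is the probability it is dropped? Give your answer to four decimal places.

P(L) ≈ 0.0825

P(L|P1) = 1 − 0.905 = 0.095.
P(L|P2) = 1 − 0.888 = 0.112.
P(L|P3) = 1 − 0.944 = 0.056.
P(L) = P(L|P1)·P(P1) + P(L|P2)·P(P2) + P(L|P3)·P(P3) + P(L|P4)·P(P4)
      = 0.095·0.17 + 0.112·0.35 + 0.056·0.34 + 0.058·0.14
      = 0.01615 + 0.0392 + 0.01904 + 0.00812 = 0.08251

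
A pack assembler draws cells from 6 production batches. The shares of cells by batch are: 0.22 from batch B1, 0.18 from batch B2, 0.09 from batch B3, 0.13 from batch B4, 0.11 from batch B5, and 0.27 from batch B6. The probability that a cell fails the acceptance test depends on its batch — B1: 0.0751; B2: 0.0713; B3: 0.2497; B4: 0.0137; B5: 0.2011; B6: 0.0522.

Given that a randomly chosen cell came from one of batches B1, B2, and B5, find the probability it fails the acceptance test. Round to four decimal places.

Let S = {B1, B2, B5}.
P(S) = 0.22 + 0.18 + 0.11 = 0.51.
P(F ∩ S) = 0.0751·0.22 + 0.0713·0.18 + 0.2011·0.11 = 0.016522 + 0.012834 + 0.022121 = 0.051477.
P(F | S) = 0.051477 / 0.51 = 0.100935…

P(F|S) ≈ 0.1009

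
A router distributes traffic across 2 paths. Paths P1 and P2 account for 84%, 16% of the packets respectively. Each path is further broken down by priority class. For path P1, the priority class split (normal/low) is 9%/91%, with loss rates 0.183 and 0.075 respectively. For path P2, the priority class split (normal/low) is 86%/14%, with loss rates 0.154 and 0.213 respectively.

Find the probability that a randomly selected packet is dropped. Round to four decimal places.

0.0971

P(L|P1) = 0.09·0.183 + 0.91·0.075 = 0.01647 + 0.06825 = 0.08472
P(L|P2) = 0.86·0.154 + 0.14·0.213 = 0.13244 + 0.02982 = 0.16226
Then overall,
P(L) = 0.84·0.08472 + 0.16·0.16226
      = 0.0711648 + 0.0259616 = 0.0971264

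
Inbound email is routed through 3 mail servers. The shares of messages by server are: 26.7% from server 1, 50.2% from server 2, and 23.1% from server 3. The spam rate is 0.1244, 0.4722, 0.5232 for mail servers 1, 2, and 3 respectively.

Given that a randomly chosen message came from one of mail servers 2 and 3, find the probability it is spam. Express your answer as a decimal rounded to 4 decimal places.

0.4883

Let J = {2, 3}.
P(J) = 0.502 + 0.231 = 0.733.
P(S ∩ J) = 0.4722·0.502 + 0.5232·0.231 = 0.2370444 + 0.1208592 = 0.3579036.
P(S | J) = 0.3579036 / 0.733 = 0.488272…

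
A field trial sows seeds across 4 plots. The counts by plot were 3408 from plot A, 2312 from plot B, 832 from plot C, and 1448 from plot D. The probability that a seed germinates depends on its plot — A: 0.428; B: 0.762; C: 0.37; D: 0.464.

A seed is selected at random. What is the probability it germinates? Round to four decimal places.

0.5250

Total: 3408 + 2312 + 832 + 1448 = 8000.
P(A) = 3408/8000 = 0.426. P(B) = 2312/8000 = 0.289. P(C) = 832/8000 = 0.104. P(D) = 1448/8000 = 0.181.
By the law of total probability,
P(G) = P(G|A)·P(A) + P(G|B)·P(B) + P(G|C)·P(C) + P(G|D)·P(D)
      = 0.428·0.426 + 0.762·0.289 + 0.37·0.104 + 0.464·0.181
      = 0.182328 + 0.220218 + 0.03848 + 0.083984 = 0.52501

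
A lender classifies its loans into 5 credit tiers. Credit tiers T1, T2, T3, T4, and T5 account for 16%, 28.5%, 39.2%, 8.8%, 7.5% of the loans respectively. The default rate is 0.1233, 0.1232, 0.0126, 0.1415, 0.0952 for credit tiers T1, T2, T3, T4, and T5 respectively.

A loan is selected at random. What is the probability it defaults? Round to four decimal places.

By the law of total probability,
P(D) = P(D|T1)·P(T1) + P(D|T2)·P(T2) + P(D|T3)·P(T3) + P(D|T4)·P(T4) + P(D|T5)·P(T5)
      = 0.1233·0.16 + 0.1232·0.285 + 0.0126·0.392 + 0.1415·0.088 + 0.0952·0.075
      = 0.019728 + 0.035112 + 0.0049392 + 0.012452 + 0.00714 = 0.0793712

0.0794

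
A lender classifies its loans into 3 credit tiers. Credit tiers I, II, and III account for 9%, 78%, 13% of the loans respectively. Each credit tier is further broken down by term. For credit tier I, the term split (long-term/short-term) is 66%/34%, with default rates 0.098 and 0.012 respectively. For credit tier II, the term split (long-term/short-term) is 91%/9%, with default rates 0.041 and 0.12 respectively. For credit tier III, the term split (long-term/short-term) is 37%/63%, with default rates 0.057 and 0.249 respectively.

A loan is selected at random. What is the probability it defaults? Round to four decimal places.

0.0668

P(D|I) = 0.66·0.098 + 0.34·0.012 = 0.06468 + 0.00408 = 0.06876
P(D|II) = 0.91·0.041 + 0.09·0.12 = 0.03731 + 0.0108 = 0.04811
P(D|III) = 0.37·0.057 + 0.63·0.249 = 0.02109 + 0.15687 = 0.17796
By total probability over the outer partition,
P(D) = 0.09·0.06876 + 0.78·0.04811 + 0.13·0.17796
      = 0.0061884 + 0.0375258 + 0.0231348 = 0.066849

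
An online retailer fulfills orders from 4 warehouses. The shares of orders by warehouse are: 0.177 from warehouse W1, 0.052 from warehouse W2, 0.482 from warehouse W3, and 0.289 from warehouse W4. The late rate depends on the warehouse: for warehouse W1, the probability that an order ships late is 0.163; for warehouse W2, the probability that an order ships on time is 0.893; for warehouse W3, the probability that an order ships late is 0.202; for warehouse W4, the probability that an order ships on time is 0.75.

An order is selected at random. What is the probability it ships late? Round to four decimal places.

P(L|W2) = 1 − 0.893 = 0.107.
P(L|W4) = 1 − 0.75 = 0.25.
P(L) = P(L|W1)·P(W1) + P(L|W2)·P(W2) + P(L|W3)·P(W3) + P(L|W4)·P(W4)
      = 0.163·0.177 + 0.107·0.052 + 0.202·0.482 + 0.25·0.289
      = 0.028851 + 0.005564 + 0.097364 + 0.07225 = 0.204029

P(L) ≈ 0.2040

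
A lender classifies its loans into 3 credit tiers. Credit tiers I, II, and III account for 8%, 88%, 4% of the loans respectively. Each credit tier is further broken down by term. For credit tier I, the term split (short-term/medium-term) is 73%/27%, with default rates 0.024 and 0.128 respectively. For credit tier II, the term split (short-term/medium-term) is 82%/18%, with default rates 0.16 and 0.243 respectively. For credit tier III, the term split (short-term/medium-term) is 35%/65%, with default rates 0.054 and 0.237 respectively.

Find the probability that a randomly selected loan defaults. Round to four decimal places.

P(D|I) = 0.73·0.024 + 0.27·0.128 = 0.01752 + 0.03456 = 0.05208
P(D|II) = 0.82·0.16 + 0.18·0.243 = 0.1312 + 0.04374 = 0.17494
P(D|III) = 0.35·0.054 + 0.65·0.237 = 0.0189 + 0.15405 = 0.17295
Then overall,
P(D) = 0.08·0.05208 + 0.88·0.17494 + 0.04·0.17295
      = 0.0041664 + 0.1539472 + 0.006918 = 0.1650316

0.1650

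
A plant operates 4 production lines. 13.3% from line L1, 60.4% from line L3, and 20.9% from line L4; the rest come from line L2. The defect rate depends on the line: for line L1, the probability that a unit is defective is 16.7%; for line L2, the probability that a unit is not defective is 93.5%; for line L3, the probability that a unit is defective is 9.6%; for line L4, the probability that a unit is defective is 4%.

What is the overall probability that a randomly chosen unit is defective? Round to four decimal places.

P(L2) = 1 − (0.133 + 0.604 + 0.209) = 0.054.
P(D|L2) = 1 − 0.935 = 0.065.
Using total probability over the partition,
P(D) = P(D|L1)·P(L1) + P(D|L2)·P(L2) + P(D|L3)·P(L3) + P(D|L4)·P(L4)
      = 0.167·0.133 + 0.065·0.054 + 0.096·0.604 + 0.04·0.209
      = 0.022211 + 0.00351 + 0.057984 + 0.00836 = 0.092065

0.0921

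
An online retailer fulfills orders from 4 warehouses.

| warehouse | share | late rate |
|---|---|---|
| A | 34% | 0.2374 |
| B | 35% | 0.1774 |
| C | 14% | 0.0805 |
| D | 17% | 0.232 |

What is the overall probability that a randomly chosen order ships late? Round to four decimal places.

Using total probability over the partition,
P(L) = P(L|A)·P(A) + P(L|B)·P(B) + P(L|C)·P(C) + P(L|D)·P(D)
      = 0.2374·0.34 + 0.1774·0.35 + 0.0805·0.14 + 0.232·0.17
      = 0.080716 + 0.06209 + 0.01127 + 0.03944 = 0.193516

P(L) ≈ 0.1935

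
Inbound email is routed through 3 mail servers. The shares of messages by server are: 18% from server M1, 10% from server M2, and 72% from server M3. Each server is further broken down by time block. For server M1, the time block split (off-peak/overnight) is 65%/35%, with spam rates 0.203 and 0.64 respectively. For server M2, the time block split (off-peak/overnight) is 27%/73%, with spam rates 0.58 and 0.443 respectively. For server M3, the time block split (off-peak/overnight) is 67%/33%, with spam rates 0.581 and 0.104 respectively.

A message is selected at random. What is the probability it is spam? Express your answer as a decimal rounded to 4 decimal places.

0.4171

P(S|M1) = 0.65·0.203 + 0.35·0.64 = 0.13195 + 0.224 = 0.35595
P(S|M2) = 0.27·0.58 + 0.73·0.443 = 0.1566 + 0.32339 = 0.47999
P(S|M3) = 0.67·0.581 + 0.33·0.104 = 0.38927 + 0.03432 = 0.42359
By total probability over the outer partition,
P(S) = 0.18·0.35595 + 0.1·0.47999 + 0.72·0.42359
      = 0.064071 + 0.047999 + 0.3049848 = 0.4170548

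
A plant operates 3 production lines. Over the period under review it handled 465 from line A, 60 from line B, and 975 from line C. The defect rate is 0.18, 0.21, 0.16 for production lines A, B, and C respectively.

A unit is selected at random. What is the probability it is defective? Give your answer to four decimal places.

P(D) ≈ 0.1682

Total: 465 + 60 + 975 = 1500.
P(A) = 465/1500 = 0.31. P(B) = 60/1500 = 0.04. P(C) = 975/1500 = 0.65.
P(D) = P(D|A)·P(A) + P(D|B)·P(B) + P(D|C)·P(C)
      = 0.18·0.31 + 0.21·0.04 + 0.16·0.65
      = 0.0558 + 0.0084 + 0.104 = 0.1682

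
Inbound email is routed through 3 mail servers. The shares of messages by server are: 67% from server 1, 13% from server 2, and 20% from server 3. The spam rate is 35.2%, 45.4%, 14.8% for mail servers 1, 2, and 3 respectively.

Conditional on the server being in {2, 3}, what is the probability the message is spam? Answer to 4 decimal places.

Let J = {2, 3}.
P(J) = 0.13 + 0.2 = 0.33.
P(S ∩ J) = 0.454·0.13 + 0.148·0.2 = 0.05902 + 0.0296 = 0.08862.
P(S | J) = 0.08862 / 0.33 = 0.268545…

0.2685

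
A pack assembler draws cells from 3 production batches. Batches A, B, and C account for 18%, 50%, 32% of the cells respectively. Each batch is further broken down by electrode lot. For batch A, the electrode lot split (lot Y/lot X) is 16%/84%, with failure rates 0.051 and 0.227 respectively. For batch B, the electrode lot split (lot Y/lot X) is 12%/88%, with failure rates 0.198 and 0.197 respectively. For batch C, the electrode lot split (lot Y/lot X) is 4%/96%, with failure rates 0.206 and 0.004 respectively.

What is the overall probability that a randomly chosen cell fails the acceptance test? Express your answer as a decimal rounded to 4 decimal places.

0.1382

P(F|A) = 0.16·0.051 + 0.84·0.227 = 0.00816 + 0.19068 = 0.19884
P(F|B) = 0.12·0.198 + 0.88·0.197 = 0.02376 + 0.17336 = 0.19712
P(F|C) = 0.04·0.206 + 0.96·0.004 = 0.00824 + 0.00384 = 0.01208
Then overall,
P(F) = 0.18·0.19884 + 0.5·0.19712 + 0.32·0.01208
      = 0.0357912 + 0.09856 + 0.0038656 = 0.1382168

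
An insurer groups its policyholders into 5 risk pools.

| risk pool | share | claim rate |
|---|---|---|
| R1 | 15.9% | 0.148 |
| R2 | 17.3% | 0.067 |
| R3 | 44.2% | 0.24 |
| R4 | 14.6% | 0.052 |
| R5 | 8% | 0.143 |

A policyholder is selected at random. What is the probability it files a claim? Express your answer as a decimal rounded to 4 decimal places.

P(C) = P(C|R1)·P(R1) + P(C|R2)·P(R2) + P(C|R3)·P(R3) + P(C|R4)·P(R4) + P(C|R5)·P(R5)
      = 0.148·0.159 + 0.067·0.173 + 0.24·0.442 + 0.052·0.146 + 0.143·0.08
      = 0.023532 + 0.011591 + 0.10608 + 0.007592 + 0.01144 = 0.160235

0.1602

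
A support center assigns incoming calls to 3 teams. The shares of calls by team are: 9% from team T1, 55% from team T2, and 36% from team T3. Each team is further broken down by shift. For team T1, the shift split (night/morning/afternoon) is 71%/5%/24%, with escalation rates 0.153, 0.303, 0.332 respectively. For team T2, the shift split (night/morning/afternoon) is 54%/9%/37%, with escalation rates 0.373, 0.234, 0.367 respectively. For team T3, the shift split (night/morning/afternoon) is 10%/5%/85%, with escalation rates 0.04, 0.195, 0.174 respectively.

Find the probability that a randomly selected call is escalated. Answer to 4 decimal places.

P(E) ≈ 0.2736

P(E|T1) = 0.71·0.153 + 0.05·0.303 + 0.24·0.332 = 0.10863 + 0.01515 + 0.07968 = 0.20346
P(E|T2) = 0.54·0.373 + 0.09·0.234 + 0.37·0.367 = 0.20142 + 0.02106 + 0.13579 = 0.35827
P(E|T3) = 0.1·0.04 + 0.05·0.195 + 0.85·0.174 = 0.004 + 0.00975 + 0.1479 = 0.16165
By total probability over the outer partition,
P(E) = 0.09·0.20346 + 0.55·0.35827 + 0.36·0.16165
      = 0.0183114 + 0.1970485 + 0.058194 = 0.2735539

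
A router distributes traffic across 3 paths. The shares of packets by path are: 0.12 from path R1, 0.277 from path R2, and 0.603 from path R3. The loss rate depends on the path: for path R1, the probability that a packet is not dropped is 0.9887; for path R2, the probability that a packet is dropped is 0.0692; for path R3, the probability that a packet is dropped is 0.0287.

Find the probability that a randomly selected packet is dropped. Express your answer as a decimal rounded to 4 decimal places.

0.0378

P(L|R1) = 1 − 0.9887 = 0.0113.
P(L) = P(L|R1)·P(R1) + P(L|R2)·P(R2) + P(L|R3)·P(R3)
      = 0.0113·0.12 + 0.0692·0.277 + 0.0287·0.603
      = 0.001356 + 0.0191684 + 0.0173061 = 0.0378305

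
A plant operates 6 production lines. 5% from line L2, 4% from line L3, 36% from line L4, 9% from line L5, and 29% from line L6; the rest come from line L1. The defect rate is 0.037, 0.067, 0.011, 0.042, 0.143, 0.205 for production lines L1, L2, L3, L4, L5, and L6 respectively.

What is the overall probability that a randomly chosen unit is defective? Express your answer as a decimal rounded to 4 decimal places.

P(L1) = 1 − (0.05 + 0.04 + 0.36 + 0.09 + 0.29) = 0.17.
Summing over the partition,
P(D) = P(D|L1)·P(L1) + P(D|L2)·P(L2) + P(D|L3)·P(L3) + P(D|L4)·P(L4) + P(D|L5)·P(L5) + P(D|L6)·P(L6)
      = 0.037·0.17 + 0.067·0.05 + 0.011·0.04 + 0.042·0.36 + 0.143·0.09 + 0.205·0.29
      = 0.00629 + 0.00335 + 0.00044 + 0.01512 + 0.01287 + 0.05945 = 0.09752

0.0975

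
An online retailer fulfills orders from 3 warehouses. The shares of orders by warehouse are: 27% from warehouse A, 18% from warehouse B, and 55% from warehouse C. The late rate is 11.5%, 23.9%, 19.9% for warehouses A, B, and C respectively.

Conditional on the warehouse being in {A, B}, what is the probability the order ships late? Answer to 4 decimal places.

Let S = {A, B}.
P(S) = 0.27 + 0.18 = 0.45.
P(L ∩ S) = 0.115·0.27 + 0.239·0.18 = 0.03105 + 0.04302 = 0.07407.
P(L | S) = 0.07407 / 0.45 = 0.164600…

P(L|S) ≈ 0.1646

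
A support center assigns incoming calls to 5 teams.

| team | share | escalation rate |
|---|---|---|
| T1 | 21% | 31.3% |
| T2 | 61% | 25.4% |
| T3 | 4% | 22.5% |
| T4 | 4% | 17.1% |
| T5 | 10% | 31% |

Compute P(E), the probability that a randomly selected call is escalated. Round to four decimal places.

0.2675

Using total probability over the partition,
P(E) = P(E|T1)·P(T1) + P(E|T2)·P(T2) + P(E|T3)·P(T3) + P(E|T4)·P(T4) + P(E|T5)·P(T5)
      = 0.313·0.21 + 0.254·0.61 + 0.225·0.04 + 0.171·0.04 + 0.31·0.1
      = 0.06573 + 0.15494 + 0.009 + 0.00684 + 0.031 = 0.26751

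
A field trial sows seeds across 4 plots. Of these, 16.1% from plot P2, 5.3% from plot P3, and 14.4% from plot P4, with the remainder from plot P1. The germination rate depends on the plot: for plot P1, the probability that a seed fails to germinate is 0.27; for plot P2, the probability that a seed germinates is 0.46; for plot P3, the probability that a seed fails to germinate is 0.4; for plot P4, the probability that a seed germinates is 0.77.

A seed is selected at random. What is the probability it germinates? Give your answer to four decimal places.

0.6854

P(P1) = 1 − (0.161 + 0.053 + 0.144) = 0.642.
P(G|P1) = 1 − 0.27 = 0.73.
P(G|P3) = 1 − 0.4 = 0.6.
P(G) = P(G|P1)·P(P1) + P(G|P2)·P(P2) + P(G|P3)·P(P3) + P(G|P4)·P(P4)
      = 0.73·0.642 + 0.46·0.161 + 0.6·0.053 + 0.77·0.144
      = 0.46866 + 0.07406 + 0.0318 + 0.11088 = 0.6854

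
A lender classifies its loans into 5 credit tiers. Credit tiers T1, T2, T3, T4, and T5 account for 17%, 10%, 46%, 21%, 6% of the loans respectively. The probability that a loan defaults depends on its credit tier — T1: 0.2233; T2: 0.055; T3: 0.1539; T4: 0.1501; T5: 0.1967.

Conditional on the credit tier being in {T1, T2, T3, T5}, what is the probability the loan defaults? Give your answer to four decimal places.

Let S = {T1, T2, T3, T5}.
P(S) = 0.17 + 0.1 + 0.46 + 0.06 = 0.79.
P(D ∩ S) = 0.2233·0.17 + 0.055·0.1 + 0.1539·0.46 + 0.1967·0.06 = 0.037961 + 0.0055 + 0.070794 + 0.011802 = 0.126057.
P(D | S) = 0.126057 / 0.79 = 0.159566…

0.1596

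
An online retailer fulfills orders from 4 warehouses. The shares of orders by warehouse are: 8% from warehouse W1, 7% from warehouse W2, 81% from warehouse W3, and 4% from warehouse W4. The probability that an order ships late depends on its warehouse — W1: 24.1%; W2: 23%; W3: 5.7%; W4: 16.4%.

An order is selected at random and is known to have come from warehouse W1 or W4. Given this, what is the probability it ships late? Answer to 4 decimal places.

0.2153

Let S = {W1, W4}.
P(S) = 0.08 + 0.04 = 0.12.
P(L ∩ S) = 0.241·0.08 + 0.164·0.04 = 0.01928 + 0.00656 = 0.02584.
P(L | S) = 0.02584 / 0.12 = 0.215333…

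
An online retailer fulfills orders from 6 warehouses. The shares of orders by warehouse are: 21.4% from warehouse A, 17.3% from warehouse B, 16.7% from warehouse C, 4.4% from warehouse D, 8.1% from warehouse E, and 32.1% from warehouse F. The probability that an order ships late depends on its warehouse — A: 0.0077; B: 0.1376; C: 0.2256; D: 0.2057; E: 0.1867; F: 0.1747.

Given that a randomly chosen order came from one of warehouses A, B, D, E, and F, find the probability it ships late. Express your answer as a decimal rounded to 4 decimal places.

0.1269

Let S = {A, B, D, E, F}.
P(S) = 0.214 + 0.173 + 0.044 + 0.081 + 0.321 = 0.833.
P(L ∩ S) = 0.0077·0.214 + 0.1376·0.173 + 0.2057·0.044 + 0.1867·0.081 + 0.1747·0.321 = 0.0016478 + 0.0238048 + 0.0090508 + 0.0151227 + 0.0560787 = 0.1057048.
P(L | S) = 0.1057048 / 0.833 = 0.126897…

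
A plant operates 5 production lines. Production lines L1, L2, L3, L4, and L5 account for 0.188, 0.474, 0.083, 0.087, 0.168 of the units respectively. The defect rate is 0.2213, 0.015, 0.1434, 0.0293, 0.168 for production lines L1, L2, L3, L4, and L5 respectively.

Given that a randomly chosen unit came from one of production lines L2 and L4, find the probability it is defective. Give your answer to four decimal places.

Let S = {L2, L4}.
P(S) = 0.474 + 0.087 = 0.561.
P(D ∩ S) = 0.015·0.474 + 0.0293·0.087 = 0.00711 + 0.0025491 = 0.0096591.
P(D | S) = 0.0096591 / 0.561 = 0.017218…

P(D|S) ≈ 0.0172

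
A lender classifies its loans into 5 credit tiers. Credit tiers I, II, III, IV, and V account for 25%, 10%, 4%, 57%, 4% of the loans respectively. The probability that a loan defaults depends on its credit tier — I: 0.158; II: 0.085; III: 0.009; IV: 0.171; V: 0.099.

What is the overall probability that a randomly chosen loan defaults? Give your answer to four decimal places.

P(D) = P(D|I)·P(I) + P(D|II)·P(II) + P(D|III)·P(III) + P(D|IV)·P(IV) + P(D|V)·P(V)
      = 0.158·0.25 + 0.085·0.1 + 0.009·0.04 + 0.171·0.57 + 0.099·0.04
      = 0.0395 + 0.0085 + 0.00036 + 0.09747 + 0.00396 = 0.14979

0.1498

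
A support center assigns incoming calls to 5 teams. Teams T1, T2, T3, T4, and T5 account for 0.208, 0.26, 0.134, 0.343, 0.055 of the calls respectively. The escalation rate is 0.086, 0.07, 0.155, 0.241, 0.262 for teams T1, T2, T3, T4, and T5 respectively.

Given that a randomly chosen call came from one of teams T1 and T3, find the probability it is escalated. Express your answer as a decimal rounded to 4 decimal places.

Let S = {T1, T3}.
P(S) = 0.208 + 0.134 = 0.342.
P(E ∩ S) = 0.086·0.208 + 0.155·0.134 = 0.017888 + 0.02077 = 0.038658.
P(E | S) = 0.038658 / 0.342 = 0.113035…

0.1130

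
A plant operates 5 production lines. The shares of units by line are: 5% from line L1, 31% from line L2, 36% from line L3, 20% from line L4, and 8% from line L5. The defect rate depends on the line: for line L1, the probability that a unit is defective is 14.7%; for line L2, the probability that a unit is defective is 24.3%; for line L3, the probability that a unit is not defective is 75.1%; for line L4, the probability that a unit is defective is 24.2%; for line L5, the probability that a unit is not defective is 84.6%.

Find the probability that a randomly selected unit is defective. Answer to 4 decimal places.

P(D|L3) = 1 − 0.751 = 0.249.
P(D|L5) = 1 − 0.846 = 0.154.
P(D) = P(D|L1)·P(L1) + P(D|L2)·P(L2) + P(D|L3)·P(L3) + P(D|L4)·P(L4) + P(D|L5)·P(L5)
      = 0.147·0.05 + 0.243·0.31 + 0.249·0.36 + 0.242·0.2 + 0.154·0.08
      = 0.00735 + 0.07533 + 0.08964 + 0.0484 + 0.01232 = 0.23304

0.2330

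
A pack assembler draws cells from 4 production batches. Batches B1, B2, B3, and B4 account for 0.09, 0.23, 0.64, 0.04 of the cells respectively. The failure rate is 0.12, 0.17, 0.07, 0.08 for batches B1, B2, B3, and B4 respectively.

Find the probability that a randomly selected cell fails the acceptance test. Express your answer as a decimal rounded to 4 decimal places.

0.0979

P(F) = P(F|B1)·P(B1) + P(F|B2)·P(B2) + P(F|B3)·P(B3) + P(F|B4)·P(B4)
      = 0.12·0.09 + 0.17·0.23 + 0.07·0.64 + 0.08·0.04
      = 0.0108 + 0.0391 + 0.0448 + 0.0032 = 0.0979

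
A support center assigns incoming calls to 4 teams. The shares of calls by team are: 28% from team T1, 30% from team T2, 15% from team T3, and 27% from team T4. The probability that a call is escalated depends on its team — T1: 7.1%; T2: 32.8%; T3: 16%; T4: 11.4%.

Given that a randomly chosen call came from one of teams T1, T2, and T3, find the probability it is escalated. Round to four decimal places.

Let S = {T1, T2, T3}.
P(S) = 0.28 + 0.3 + 0.15 = 0.73.
P(E ∩ S) = 0.071·0.28 + 0.328·0.3 + 0.16·0.15 = 0.01988 + 0.0984 + 0.024 = 0.14228.
P(E | S) = 0.14228 / 0.73 = 0.194904…

0.1949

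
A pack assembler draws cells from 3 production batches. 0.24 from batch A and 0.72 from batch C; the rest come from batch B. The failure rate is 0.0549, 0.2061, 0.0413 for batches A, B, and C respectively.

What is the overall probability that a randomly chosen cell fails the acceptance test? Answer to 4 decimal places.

0.0512

P(B) = 1 − (0.24 + 0.72) = 0.04.
Using total probability over the partition,
P(F) = P(F|A)·P(A) + P(F|B)·P(B) + P(F|C)·P(C)
      = 0.0549·0.24 + 0.2061·0.04 + 0.0413·0.72
      = 0.013176 + 0.008244 + 0.029736 = 0.051156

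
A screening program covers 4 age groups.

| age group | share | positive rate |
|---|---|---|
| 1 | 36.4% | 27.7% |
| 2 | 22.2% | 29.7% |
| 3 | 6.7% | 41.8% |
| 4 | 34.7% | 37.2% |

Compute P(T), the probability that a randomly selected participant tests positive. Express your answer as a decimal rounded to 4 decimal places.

P(T) = P(T|1)·P(1) + P(T|2)·P(2) + P(T|3)·P(3) + P(T|4)·P(4)
      = 0.277·0.364 + 0.297·0.222 + 0.418·0.067 + 0.372·0.347
      = 0.100828 + 0.065934 + 0.028006 + 0.129084 = 0.323852

P(T) ≈ 0.3239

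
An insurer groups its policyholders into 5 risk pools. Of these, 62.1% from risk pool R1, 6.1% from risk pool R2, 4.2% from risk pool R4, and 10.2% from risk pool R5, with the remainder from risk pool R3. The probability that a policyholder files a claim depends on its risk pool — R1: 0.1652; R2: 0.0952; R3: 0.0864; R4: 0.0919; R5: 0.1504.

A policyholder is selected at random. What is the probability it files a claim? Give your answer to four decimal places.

P(R3) = 1 − (0.621 + 0.061 + 0.042 + 0.102) = 0.174.
P(C) = P(C|R1)·P(R1) + P(C|R2)·P(R2) + P(C|R3)·P(R3) + P(C|R4)·P(R4) + P(C|R5)·P(R5)
      = 0.1652·0.621 + 0.0952·0.061 + 0.0864·0.174 + 0.0919·0.042 + 0.1504·0.102
      = 0.1025892 + 0.0058072 + 0.0150336 + 0.0038598 + 0.0153408 = 0.1426306

0.1426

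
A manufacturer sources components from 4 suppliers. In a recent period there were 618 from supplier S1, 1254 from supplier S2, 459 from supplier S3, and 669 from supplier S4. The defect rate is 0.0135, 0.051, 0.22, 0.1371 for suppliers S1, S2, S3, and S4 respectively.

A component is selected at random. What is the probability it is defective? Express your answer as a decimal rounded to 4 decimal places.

P(D) ≈ 0.0883

Total: 618 + 1254 + 459 + 669 = 3000.
P(S1) = 618/3000 = 0.206. P(S2) = 1254/3000 = 0.418. P(S3) = 459/3000 = 0.153. P(S4) = 669/3000 = 0.223.
P(D) = P(D|S1)·P(S1) + P(D|S2)·P(S2) + P(D|S3)·P(S3) + P(D|S4)·P(S4)
      = 0.0135·0.206 + 0.051·0.418 + 0.22·0.153 + 0.1371·0.223
      = 0.002781 + 0.021318 + 0.03366 + 0.0305733 = 0.0883323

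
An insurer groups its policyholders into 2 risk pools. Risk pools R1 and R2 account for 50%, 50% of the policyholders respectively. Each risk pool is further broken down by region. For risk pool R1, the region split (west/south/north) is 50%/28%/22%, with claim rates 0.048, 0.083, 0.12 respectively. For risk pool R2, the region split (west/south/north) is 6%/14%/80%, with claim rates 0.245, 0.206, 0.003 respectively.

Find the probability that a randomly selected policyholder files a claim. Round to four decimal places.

P(C) ≈ 0.0598

P(C|R1) = 0.5·0.048 + 0.28·0.083 + 0.22·0.12 = 0.024 + 0.02324 + 0.0264 = 0.07364
P(C|R2) = 0.06·0.245 + 0.14·0.206 + 0.8·0.003 = 0.0147 + 0.02884 + 0.0024 = 0.04594
By total probability over the outer partition,
P(C) = 0.5·0.07364 + 0.5·0.04594
      = 0.03682 + 0.02297 = 0.05979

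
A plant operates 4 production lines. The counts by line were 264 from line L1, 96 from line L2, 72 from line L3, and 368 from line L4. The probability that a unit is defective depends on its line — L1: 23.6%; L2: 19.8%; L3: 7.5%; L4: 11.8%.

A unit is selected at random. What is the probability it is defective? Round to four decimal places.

Total: 264 + 96 + 72 + 368 = 800.
P(L1) = 264/800 = 0.33. P(L2) = 96/800 = 0.12. P(L3) = 72/800 = 0.09. P(L4) = 368/800 = 0.46.
Summing over the partition,
P(D) = P(D|L1)·P(L1) + P(D|L2)·P(L2) + P(D|L3)·P(L3) + P(D|L4)·P(L4)
      = 0.236·0.33 + 0.198·0.12 + 0.075·0.09 + 0.118·0.46
      = 0.07788 + 0.02376 + 0.00675 + 0.05428 = 0.16267

P(D) ≈ 0.1627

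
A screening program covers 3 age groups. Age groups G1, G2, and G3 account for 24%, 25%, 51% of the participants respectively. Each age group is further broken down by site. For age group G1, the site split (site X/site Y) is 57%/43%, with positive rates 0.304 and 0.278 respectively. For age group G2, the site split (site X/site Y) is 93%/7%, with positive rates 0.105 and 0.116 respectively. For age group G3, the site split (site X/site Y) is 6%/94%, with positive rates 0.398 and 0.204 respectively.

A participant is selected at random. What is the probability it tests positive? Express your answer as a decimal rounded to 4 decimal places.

0.2067

P(T|G1) = 0.57·0.304 + 0.43·0.278 = 0.17328 + 0.11954 = 0.29282
P(T|G2) = 0.93·0.105 + 0.07·0.116 = 0.09765 + 0.00812 = 0.10577
P(T|G3) = 0.06·0.398 + 0.94·0.204 = 0.02388 + 0.19176 = 0.21564
Then overall,
P(T) = 0.24·0.29282 + 0.25·0.10577 + 0.51·0.21564
      = 0.0702768 + 0.0264425 + 0.1099764 = 0.2066957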